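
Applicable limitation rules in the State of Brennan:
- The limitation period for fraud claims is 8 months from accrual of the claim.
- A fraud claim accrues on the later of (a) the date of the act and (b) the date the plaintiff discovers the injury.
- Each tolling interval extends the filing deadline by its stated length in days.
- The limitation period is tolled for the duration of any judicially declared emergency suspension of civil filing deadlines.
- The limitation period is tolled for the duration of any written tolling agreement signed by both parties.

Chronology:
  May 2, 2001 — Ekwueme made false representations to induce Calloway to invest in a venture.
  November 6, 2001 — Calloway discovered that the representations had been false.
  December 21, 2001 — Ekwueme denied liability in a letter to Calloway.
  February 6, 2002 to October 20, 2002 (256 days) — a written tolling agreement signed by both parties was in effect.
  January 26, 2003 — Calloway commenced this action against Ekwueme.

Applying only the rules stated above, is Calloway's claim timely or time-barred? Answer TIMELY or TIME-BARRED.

TIMELY

Taking the later of the act (May 2, 2001) and discovery (November 6, 2001), the claim accrued on November 6, 2001.
Adding the 8 months base period to November 6, 2001 gives a deadline of July 6, 2002, before any tolling.
The written tolling agreement from February 6, 2002 to October 20, 2002 tolled the period for 256 days, extending the deadline to March 19, 2003.
Nothing else in the chronology tolls or restarts the period.
Filing on January 26, 2003 beat the March 19, 2003 deadline — the action is timely.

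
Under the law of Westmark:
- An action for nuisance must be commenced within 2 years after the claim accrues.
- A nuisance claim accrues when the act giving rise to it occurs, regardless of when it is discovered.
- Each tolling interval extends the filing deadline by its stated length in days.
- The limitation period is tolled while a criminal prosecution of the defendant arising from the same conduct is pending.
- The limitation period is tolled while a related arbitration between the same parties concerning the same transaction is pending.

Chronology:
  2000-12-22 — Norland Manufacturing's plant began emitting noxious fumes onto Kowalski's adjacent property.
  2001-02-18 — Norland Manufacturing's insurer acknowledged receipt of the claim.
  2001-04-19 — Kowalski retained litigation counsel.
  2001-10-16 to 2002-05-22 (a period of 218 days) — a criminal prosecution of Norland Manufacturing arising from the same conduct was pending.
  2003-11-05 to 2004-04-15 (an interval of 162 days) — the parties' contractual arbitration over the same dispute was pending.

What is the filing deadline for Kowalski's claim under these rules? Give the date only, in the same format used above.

2003-07-28

The limitation period began to run on 2000-12-22.
Adding the 2 years base period to 2000-12-22 gives a deadline of 2002-12-22, before any tolling.
The period was tolled for 218 days by the pending criminal prosecution (2001-10-16 to 2002-05-22), pushing the deadline to 2003-07-28.
The pending related arbitration starting 2003-11-05 came too late — the period had run on 2003-07-28 — and so does not extend the deadline.
Nothing else in the chronology tolls or restarts the period.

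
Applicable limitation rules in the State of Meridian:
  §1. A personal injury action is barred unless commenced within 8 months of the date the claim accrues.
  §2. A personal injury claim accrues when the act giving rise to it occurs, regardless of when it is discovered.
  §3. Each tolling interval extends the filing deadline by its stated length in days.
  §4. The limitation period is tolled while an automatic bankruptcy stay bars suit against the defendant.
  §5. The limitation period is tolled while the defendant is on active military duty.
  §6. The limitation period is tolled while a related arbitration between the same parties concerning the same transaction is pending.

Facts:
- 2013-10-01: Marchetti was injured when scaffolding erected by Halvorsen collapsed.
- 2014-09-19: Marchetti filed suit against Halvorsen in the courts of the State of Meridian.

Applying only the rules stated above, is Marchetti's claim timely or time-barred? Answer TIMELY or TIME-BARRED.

TIME-BARRED

The claim accrued on 2013-10-01, the date of the act.
Adding the 8 months base period to 2013-10-01 gives a deadline of 2014-06-01, before any tolling.
The 2014-09-19 filing falls after the 2014-06-01 deadline; the claim is time-barred.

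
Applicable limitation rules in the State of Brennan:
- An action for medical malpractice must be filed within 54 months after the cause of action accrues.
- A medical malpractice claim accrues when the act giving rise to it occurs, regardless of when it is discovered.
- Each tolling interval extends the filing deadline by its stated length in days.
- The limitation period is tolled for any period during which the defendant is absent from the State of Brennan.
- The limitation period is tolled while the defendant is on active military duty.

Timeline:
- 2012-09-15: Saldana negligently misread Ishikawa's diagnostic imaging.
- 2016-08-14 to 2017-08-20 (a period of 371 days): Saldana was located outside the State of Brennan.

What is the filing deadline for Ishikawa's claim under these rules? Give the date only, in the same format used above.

The limitation period began to run on 2012-09-15.
54 months from 2012-09-15 is 2017-03-15.
The defendant's absence from the jurisdiction from 2016-08-14 to 2017-08-20 tolled the period for 371 days, extending the deadline to 2018-03-21.

2018-03-21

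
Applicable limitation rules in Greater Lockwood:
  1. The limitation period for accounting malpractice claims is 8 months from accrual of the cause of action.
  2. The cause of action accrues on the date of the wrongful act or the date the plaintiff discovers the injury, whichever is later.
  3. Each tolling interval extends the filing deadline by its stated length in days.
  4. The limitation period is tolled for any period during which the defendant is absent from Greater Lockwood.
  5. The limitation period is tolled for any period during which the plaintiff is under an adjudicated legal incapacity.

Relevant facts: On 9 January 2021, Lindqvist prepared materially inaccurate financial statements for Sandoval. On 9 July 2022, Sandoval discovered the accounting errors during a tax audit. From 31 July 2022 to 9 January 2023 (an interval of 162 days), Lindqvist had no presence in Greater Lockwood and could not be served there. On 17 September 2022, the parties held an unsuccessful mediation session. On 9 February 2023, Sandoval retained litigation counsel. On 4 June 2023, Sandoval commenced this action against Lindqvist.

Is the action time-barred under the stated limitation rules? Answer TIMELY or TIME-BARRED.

Taking the later of the act (9 January 2021) and discovery (9 July 2022), the claim accrued on 9 July 2022.
8 months from 9 July 2022 is 9 March 2023.
The defendant's absence from the jurisdiction from 31 July 2022 to 9 January 2023 tolled the period for 162 days, extending the deadline to 18 August 2023.
The other events in the timeline have no effect on the limitation period under the stated rules.
The 4 June 2023 filing precedes the 18 August 2023 deadline; the claim is timely.

TIMELY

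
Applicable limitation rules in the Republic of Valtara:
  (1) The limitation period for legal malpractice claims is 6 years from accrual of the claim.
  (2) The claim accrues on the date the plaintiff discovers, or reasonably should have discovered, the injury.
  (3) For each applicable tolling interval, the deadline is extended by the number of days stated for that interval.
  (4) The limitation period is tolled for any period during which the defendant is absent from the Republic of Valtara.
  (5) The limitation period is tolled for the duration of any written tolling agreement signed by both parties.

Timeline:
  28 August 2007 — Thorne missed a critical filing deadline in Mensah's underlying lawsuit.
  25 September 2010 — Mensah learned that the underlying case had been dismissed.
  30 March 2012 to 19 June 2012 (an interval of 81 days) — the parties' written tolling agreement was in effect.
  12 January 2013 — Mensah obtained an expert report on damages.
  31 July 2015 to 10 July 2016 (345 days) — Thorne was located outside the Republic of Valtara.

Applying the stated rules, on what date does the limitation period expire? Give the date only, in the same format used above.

The claim did not accrue until Mensah discovered the injury on 25 September 2010; the 28 August 2007 act date does not start the clock under the stated rule.
The untolled deadline — 6 years after 25 September 2010 — is 25 September 2016.
The written tolling agreement from 30 March 2012 to 19 June 2012 tolled the period for 81 days, extending the deadline to 15 December 2016.
Because the defendant's absence from the jurisdiction ran from 31 July 2015 to 10 July 2016, the deadline is extended by 345 days to 25 November 2017.
Nothing else in the chronology tolls or restarts the period.

25 November 2017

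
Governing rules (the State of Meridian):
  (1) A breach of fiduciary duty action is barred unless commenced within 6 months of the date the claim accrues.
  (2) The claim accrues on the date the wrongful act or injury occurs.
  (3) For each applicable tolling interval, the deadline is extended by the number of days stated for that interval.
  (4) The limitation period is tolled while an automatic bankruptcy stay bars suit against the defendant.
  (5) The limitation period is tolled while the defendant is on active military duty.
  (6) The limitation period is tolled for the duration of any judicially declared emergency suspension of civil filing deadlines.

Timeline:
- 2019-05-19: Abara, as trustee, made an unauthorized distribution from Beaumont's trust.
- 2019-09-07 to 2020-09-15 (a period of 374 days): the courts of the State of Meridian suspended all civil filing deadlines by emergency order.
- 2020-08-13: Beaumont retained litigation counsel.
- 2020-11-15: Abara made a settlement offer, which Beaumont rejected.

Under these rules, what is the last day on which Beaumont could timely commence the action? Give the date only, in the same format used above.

The claim accrued on 2019-05-19, when the wrongful act occurred.
The untolled deadline — 6 months after 2019-05-19 — is 2019-11-19.
The period was tolled for 374 days by the emergency suspension of filing deadlines (2019-09-07 to 2020-09-15), pushing the deadline to 2020-11-27.
Nothing else in the chronology tolls or restarts the period.

2020-11-27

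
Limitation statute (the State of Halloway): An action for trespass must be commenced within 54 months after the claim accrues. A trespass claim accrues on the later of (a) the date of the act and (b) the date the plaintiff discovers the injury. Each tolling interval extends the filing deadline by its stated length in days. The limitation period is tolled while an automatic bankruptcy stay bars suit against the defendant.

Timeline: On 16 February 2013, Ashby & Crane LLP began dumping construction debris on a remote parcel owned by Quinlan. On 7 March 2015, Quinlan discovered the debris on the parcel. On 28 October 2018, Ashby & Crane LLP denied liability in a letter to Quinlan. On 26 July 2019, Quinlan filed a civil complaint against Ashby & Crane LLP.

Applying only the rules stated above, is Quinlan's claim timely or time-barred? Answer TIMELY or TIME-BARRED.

TIMELY

The claim accrued on 7 March 2015 — the later of the 16 February 2013 act and the 7 March 2015 discovery.
The untolled deadline — 54 months after 7 March 2015 — is 7 September 2019.
None of the other events listed affects the running of the period under the stated rules.
The 26 July 2019 filing precedes the 7 September 2019 deadline; the claim is timely.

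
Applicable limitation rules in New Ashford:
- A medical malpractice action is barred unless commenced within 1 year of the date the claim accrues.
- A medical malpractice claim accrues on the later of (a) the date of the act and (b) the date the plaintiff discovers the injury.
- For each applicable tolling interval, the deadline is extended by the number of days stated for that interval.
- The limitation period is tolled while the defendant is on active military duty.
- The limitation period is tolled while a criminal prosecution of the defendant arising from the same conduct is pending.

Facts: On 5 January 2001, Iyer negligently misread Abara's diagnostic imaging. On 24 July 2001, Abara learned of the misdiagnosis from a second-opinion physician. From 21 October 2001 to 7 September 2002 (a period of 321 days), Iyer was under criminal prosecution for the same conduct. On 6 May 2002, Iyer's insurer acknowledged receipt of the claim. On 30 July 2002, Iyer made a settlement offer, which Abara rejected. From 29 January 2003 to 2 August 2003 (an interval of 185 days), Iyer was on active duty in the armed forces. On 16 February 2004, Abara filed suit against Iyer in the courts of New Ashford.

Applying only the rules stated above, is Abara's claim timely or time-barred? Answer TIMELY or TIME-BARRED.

The claim accrued on 24 July 2001 — the later of the 5 January 2001 act and the 24 July 2001 discovery.
Adding the 1 year base period to 24 July 2001 gives a deadline of 24 July 2002, before any tolling.
Because the pending criminal prosecution ran from 21 October 2001 to 7 September 2002, the deadline is extended by 321 days to 10 June 2003.
The defendant's active military service from 29 January 2003 to 2 August 2003 tolled the period for 185 days, extending the deadline to 12 December 2003.
None of the other events listed affects the running of the period under the stated rules.
Abara filed on 16 February 2004, after the 12 December 2003 deadline, so the action is time-barred.

TIME-BARRED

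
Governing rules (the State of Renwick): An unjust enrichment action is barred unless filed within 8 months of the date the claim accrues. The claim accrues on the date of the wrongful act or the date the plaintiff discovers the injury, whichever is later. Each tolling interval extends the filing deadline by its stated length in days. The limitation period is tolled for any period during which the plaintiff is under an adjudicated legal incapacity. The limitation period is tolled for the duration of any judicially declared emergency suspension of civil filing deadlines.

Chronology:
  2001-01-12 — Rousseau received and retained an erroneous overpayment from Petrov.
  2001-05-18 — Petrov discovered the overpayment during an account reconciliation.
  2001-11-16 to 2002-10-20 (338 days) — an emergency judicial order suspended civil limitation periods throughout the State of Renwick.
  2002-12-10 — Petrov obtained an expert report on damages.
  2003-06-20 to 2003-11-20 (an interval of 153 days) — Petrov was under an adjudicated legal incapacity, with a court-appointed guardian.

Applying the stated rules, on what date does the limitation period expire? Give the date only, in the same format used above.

2002-12-22

Taking the later of the act (2001-01-12) and discovery (2001-05-18), the claim accrued on 2001-05-18.
The untolled deadline — 8 months after 2001-05-18 — is 2002-01-18.
The emergency suspension of filing deadlines from 2001-11-16 to 2002-10-20 tolled the period for 338 days, extending the deadline to 2002-12-22.
By the time the plaintiff's legal incapacity began on 2003-06-20, the limitation period had already expired on 2002-12-22; that interval cannot revive it.
Nothing else in the chronology tolls or restarts the period.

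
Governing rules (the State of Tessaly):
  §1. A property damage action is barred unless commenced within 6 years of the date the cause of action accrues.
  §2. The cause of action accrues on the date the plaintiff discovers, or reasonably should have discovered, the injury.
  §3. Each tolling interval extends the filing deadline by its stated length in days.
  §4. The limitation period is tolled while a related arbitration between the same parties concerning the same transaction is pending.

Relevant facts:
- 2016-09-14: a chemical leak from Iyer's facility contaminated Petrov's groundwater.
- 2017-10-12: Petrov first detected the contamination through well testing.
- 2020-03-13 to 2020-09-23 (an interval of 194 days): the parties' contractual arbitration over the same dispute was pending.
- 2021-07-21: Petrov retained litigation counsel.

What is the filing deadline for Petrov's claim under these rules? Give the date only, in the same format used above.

Accrual is tied to discovery, so the period began on 2017-10-12 rather than on 2016-09-14 when the act occurred.
6 years from 2017-10-12 is 2023-10-12.
The period was tolled for 194 days by the pending related arbitration (2020-03-13 to 2020-09-23), pushing the deadline to 2024-04-23.
Nothing else in the chronology tolls or restarts the period.

2024-04-23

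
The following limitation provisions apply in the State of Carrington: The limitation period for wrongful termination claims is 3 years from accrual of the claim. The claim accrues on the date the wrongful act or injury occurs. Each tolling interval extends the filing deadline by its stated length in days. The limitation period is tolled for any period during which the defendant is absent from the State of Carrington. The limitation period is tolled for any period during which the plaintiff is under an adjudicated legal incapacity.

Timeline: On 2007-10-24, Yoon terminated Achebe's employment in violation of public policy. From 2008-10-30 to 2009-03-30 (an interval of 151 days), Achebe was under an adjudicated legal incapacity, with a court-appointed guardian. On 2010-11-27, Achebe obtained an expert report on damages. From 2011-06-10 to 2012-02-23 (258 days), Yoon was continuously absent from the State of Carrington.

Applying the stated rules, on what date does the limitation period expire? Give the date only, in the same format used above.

2011-03-24

The claim accrued on 2007-10-24, the date of the act.
3 years from 2007-10-24 is 2010-10-24.
The period was tolled for 151 days by the plaintiff's legal incapacity (2008-10-30 to 2009-03-30), pushing the deadline to 2011-03-24.
The defendant's absence from the jurisdiction starting 2011-06-10 came too late — the period had run on 2011-03-24 — and so does not extend the deadline.
Nothing else in the chronology tolls or restarts the period.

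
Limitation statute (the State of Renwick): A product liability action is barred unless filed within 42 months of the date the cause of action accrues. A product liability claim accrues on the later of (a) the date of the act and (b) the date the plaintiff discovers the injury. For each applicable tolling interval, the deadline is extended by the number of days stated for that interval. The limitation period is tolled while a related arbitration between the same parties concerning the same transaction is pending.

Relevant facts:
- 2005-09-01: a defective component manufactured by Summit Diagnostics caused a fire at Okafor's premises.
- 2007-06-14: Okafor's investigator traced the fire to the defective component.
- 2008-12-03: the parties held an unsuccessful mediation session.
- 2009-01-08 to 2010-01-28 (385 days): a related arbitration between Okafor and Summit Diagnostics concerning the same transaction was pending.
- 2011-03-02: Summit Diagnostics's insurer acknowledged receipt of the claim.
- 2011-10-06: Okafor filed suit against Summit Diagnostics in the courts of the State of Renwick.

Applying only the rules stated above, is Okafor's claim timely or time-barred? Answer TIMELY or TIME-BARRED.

Taking the later of the act (2005-09-01) and discovery (2007-06-14), the claim accrued on 2007-06-14.
Adding the 42 months base period to 2007-06-14 gives a deadline of 2010-12-14, before any tolling.
The period was tolled for 385 days by the pending related arbitration (2009-01-08 to 2010-01-28), pushing the deadline to 2012-01-03.
The other events in the timeline have no effect on the limitation period under the stated rules.
The 2011-10-06 filing precedes the 2012-01-03 deadline; the claim is timely.

TIMELY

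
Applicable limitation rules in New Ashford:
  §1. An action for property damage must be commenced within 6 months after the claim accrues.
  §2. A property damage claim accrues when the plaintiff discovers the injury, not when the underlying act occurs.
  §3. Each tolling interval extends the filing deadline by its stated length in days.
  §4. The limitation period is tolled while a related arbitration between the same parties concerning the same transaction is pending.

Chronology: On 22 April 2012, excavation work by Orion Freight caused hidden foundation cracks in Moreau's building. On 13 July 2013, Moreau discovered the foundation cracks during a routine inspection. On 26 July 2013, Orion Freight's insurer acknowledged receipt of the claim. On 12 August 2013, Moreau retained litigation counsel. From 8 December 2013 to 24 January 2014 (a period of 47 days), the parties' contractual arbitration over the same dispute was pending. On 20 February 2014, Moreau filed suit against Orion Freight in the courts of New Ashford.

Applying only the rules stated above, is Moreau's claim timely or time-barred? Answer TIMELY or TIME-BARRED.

The claim did not accrue until Moreau discovered the injury on 13 July 2013; the 22 April 2012 act date does not start the clock under the stated rule.
6 months from 13 July 2013 is 13 January 2014.
Because the pending related arbitration ran from 8 December 2013 to 24 January 2014, the deadline is extended by 47 days to 1 March 2014.
Nothing else in the chronology tolls or restarts the period.
Moreau filed on 20 February 2014, before the 1 March 2014 deadline, so the action is timely.

TIMELY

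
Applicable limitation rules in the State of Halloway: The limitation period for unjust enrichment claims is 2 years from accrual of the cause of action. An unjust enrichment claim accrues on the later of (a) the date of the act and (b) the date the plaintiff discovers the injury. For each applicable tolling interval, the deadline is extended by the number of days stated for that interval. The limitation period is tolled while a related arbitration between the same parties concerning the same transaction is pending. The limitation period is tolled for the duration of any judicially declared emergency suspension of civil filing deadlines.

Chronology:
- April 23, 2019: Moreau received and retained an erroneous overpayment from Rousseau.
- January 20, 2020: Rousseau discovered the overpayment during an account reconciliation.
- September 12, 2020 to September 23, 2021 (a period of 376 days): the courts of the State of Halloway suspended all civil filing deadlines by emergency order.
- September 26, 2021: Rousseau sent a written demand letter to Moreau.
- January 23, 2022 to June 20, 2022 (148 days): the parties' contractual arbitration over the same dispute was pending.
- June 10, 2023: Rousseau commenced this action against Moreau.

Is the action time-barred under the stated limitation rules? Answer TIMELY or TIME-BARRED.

TIMELY

Because discovery on January 20, 2020 post-dates the April 23, 2019 act, accrual under the later-of rule falls on January 20, 2020.
The untolled deadline — 2 years after January 20, 2020 — is January 20, 2022.
Because the emergency suspension of filing deadlines ran from September 12, 2020 to September 23, 2021, the deadline is extended by 376 days to January 31, 2023.
The pending related arbitration from January 23, 2022 to June 20, 2022 tolled the period for 148 days, extending the deadline to June 28, 2023.
None of the other events listed affects the running of the period under the stated rules.
Filing on June 10, 2023 beat the June 28, 2023 deadline — the action is timely.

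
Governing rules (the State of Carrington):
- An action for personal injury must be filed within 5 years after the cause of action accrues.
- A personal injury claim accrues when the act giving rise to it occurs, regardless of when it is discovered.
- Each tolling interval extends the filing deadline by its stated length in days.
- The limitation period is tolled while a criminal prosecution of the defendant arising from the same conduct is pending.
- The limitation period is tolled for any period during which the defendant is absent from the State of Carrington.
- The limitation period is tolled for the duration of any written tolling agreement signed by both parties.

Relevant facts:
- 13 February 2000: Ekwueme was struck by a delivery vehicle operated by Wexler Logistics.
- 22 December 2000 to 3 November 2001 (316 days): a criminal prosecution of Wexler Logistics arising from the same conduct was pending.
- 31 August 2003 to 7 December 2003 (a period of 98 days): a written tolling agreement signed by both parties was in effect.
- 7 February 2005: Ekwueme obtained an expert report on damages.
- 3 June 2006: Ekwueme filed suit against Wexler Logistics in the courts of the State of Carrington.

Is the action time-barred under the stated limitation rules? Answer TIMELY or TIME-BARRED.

TIME-BARRED

The claim accrued on 13 February 2000, when the wrongful act occurred.
5 years from 13 February 2000 is 13 February 2005.
Because the pending criminal prosecution ran from 22 December 2000 to 3 November 2001, the deadline is extended by 316 days to 26 December 2005.
The period was tolled for 98 days by the written tolling agreement (31 August 2003 to 7 December 2003), pushing the deadline to 3 April 2006.
The other events in the timeline have no effect on the limitation period under the stated rules.
The 3 June 2006 filing falls after the 3 April 2006 deadline; the claim is time-barred.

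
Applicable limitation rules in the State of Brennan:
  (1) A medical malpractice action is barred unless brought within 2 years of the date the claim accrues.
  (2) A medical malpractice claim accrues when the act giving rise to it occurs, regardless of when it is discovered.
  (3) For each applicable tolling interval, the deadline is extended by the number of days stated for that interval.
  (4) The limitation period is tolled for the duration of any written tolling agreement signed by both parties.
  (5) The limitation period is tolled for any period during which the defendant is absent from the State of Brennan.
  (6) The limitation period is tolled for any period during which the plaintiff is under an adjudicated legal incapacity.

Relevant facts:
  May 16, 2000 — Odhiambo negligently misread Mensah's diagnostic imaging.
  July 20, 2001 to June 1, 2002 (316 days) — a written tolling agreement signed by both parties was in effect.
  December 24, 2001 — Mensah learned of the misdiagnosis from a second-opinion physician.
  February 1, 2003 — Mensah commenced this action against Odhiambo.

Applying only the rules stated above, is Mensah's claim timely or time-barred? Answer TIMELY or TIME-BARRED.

Because the rule ties accrual to occurrence, the claim accrued on May 16, 2000, not on the December 24, 2001 discovery date.
2 years from May 16, 2000 is May 16, 2002.
The written tolling agreement from July 20, 2001 to June 1, 2002 tolled the period for 316 days, extending the deadline to March 28, 2003.
Mensah filed on February 1, 2003, before the March 28, 2003 deadline, so the action is timely.

TIMELY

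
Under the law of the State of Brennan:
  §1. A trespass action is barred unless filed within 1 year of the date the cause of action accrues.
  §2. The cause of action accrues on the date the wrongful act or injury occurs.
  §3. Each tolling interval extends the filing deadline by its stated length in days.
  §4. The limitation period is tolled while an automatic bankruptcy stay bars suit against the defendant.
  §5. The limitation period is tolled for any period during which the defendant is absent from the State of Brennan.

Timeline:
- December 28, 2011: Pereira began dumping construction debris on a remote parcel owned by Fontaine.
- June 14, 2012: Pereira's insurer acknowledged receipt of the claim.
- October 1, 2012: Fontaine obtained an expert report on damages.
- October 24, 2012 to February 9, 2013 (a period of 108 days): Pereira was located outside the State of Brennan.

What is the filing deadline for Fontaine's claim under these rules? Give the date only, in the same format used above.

The cause of action accrued on December 28, 2011, the date of the act.
Adding the 1 year base period to December 28, 2011 gives a deadline of December 28, 2012, before any tolling.
The defendant's absence from the jurisdiction from October 24, 2012 to February 9, 2013 tolled the period for 108 days, extending the deadline to April 15, 2013.
None of the other events listed affects the running of the period under the stated rules.

April 15, 2013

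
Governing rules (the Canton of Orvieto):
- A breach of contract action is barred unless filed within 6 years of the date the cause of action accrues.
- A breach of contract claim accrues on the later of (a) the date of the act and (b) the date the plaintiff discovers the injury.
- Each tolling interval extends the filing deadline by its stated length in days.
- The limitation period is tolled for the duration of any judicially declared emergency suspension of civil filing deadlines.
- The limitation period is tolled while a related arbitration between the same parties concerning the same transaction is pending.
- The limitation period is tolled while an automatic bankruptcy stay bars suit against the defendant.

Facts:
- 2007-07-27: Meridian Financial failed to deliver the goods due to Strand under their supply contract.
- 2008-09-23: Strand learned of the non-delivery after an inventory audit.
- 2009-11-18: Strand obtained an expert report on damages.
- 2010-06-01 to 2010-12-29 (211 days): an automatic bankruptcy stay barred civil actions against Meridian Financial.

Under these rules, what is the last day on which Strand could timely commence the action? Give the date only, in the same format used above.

2015-04-22

Because discovery on 2008-09-23 post-dates the 2007-07-27 act, accrual under the later-of rule falls on 2008-09-23.
6 years from 2008-09-23 is 2014-09-23.
Because the automatic bankruptcy stay ran from 2010-06-01 to 2010-12-29, the deadline is extended by 211 days to 2015-04-22.
The other events in the timeline have no effect on the limitation period under the stated rules.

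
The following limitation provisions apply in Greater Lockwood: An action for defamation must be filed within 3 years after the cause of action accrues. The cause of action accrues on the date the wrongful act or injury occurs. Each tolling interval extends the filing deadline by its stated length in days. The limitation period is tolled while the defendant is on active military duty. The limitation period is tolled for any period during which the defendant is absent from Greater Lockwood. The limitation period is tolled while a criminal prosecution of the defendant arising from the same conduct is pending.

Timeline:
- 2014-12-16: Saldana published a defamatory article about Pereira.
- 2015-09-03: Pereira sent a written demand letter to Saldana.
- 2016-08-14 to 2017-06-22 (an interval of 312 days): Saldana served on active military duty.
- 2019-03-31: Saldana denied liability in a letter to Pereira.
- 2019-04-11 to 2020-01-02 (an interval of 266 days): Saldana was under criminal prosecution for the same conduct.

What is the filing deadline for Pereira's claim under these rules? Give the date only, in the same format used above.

2018-10-24

The cause of action accrued on 2014-12-16, the date of the act.
3 years from 2014-12-16 is 2017-12-16.
The defendant's active military service from 2016-08-14 to 2017-06-22 tolled the period for 312 days, extending the deadline to 2018-10-24.
By the time the pending criminal prosecution began on 2019-04-11, the limitation period had already expired on 2018-10-24; that interval cannot revive it.
Nothing else in the chronology tolls or restarts the period.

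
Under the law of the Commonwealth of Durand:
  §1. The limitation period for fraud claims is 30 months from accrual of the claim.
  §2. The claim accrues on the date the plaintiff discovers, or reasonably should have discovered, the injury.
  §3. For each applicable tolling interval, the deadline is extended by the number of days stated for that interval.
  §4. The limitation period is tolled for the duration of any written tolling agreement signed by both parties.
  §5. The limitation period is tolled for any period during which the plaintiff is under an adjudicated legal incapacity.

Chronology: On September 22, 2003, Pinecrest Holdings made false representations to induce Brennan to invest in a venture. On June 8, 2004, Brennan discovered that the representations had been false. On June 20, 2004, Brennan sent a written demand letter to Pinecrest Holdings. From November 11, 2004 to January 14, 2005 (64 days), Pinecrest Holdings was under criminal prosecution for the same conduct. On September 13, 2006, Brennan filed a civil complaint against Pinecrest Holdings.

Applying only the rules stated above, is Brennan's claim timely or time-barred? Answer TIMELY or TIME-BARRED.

Accrual is tied to discovery, so the period began on June 8, 2004 rather than on September 22, 2003 when the act occurred.
Adding the 30 months base period to June 8, 2004 gives a deadline of December 8, 2006, before any tolling.
Although a criminal prosecution ran from November 11, 2004 to January 14, 2005, the stated rules do not make that a tolling event, so it is disregarded.
Nothing else in the chronology tolls or restarts the period.
Brennan filed on September 13, 2006, before the December 8, 2006 deadline, so the action is timely.

TIMELY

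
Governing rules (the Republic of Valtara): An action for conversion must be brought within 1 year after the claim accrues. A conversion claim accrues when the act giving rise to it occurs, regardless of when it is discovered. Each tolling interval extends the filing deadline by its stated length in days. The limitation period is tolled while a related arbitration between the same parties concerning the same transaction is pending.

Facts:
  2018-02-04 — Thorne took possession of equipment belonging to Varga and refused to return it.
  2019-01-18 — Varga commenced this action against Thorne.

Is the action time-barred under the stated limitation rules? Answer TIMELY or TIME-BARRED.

TIMELY

The claim accrued on 2018-02-04, when the wrongful act occurred.
1 year from 2018-02-04 is 2019-02-04.
Filing on 2019-01-18 beat the 2019-02-04 deadline — the action is timely.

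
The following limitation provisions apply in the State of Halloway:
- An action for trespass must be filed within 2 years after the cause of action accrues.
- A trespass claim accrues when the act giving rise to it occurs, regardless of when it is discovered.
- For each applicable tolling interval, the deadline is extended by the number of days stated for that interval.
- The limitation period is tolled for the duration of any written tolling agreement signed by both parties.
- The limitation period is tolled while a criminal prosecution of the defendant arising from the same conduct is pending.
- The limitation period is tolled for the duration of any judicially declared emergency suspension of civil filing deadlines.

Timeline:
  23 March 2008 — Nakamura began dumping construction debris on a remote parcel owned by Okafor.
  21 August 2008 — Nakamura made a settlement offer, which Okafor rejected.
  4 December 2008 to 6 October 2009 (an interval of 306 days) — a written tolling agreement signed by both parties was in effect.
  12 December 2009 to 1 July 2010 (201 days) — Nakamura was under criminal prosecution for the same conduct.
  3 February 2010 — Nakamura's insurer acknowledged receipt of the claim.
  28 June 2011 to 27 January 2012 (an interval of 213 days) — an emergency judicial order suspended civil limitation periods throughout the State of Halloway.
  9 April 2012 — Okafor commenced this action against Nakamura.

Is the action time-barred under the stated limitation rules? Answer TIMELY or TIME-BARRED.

The limitation period began to run on 23 March 2008.
The untolled deadline — 2 years after 23 March 2008 — is 23 March 2010.
The written tolling agreement from 4 December 2008 to 6 October 2009 tolled the period for 306 days, extending the deadline to 23 January 2011.
The period was tolled for 201 days by the pending criminal prosecution (12 December 2009 to 1 July 2010), pushing the deadline to 12 August 2011.
The emergency suspension of filing deadlines from 28 June 2011 to 27 January 2012 tolled the period for 213 days, extending the deadline to 12 March 2012.
The other events in the timeline have no effect on the limitation period under the stated rules.
Filing on 9 April 2012 missed the 12 March 2012 deadline — the action is time-barred.

TIME-BARRED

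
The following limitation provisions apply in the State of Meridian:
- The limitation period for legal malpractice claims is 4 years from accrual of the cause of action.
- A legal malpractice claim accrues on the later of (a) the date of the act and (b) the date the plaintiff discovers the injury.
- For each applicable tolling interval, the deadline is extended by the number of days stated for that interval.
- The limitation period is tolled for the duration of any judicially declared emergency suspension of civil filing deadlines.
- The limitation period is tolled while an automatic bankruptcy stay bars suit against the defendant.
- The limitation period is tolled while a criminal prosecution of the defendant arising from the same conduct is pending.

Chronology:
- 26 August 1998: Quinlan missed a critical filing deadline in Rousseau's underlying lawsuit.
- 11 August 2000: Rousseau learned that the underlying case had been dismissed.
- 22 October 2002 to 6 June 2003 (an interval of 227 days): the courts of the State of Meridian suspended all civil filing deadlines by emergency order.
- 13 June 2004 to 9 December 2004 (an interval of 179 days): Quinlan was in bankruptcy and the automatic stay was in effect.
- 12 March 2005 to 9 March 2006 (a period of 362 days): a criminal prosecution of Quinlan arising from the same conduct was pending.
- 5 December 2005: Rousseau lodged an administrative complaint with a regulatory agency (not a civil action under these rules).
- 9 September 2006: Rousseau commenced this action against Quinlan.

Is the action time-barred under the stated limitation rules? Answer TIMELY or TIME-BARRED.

Taking the later of the act (26 August 1998) and discovery (11 August 2000), the claim accrued on 11 August 2000.
The untolled deadline — 4 years after 11 August 2000 — is 11 August 2004.
The emergency suspension of filing deadlines from 22 October 2002 to 6 June 2003 tolled the period for 227 days, extending the deadline to 26 March 2005.
Because the automatic bankruptcy stay ran from 13 June 2004 to 9 December 2004, the deadline is extended by 179 days to 21 September 2005.
The period was tolled for 362 days by the pending criminal prosecution (12 March 2005 to 9 March 2006), pushing the deadline to 18 September 2006.
Nothing else in the chronology tolls or restarts the period.
Filing on 9 September 2006 beat the 18 September 2006 deadline — the action is timely.

TIMELY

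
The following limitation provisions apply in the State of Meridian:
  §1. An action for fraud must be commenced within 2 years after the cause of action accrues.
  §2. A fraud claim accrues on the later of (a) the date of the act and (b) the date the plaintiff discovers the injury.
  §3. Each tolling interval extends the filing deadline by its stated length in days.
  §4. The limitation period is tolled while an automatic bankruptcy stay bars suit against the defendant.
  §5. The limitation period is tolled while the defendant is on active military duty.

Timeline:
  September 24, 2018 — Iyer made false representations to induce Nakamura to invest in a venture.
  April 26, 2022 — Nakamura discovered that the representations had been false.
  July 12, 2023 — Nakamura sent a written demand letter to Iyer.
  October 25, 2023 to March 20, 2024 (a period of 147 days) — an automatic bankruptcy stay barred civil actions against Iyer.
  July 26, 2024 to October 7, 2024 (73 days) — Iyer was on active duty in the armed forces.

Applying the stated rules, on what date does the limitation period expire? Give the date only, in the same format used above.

Because discovery on April 26, 2022 post-dates the September 24, 2018 act, accrual under the later-of rule falls on April 26, 2022.
The untolled deadline — 2 years after April 26, 2022 — is April 26, 2024.
The period was tolled for 147 days by the automatic bankruptcy stay (October 25, 2023 to March 20, 2024), pushing the deadline to September 20, 2024.
The period was tolled for 73 days by the defendant's active military service (July 26, 2024 to October 7, 2024), pushing the deadline to December 2, 2024.
Nothing else in the chronology tolls or restarts the period.

December 2, 2024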